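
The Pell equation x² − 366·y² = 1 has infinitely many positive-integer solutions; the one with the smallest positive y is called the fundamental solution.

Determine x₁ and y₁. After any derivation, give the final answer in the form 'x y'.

907925 47458

[19; 7,1,1,1,2,12,2,1,1,1,7,38] for √366; ℓ=12 ⇒ convergent index 11
step 0: (19, 1)  from 19·(1,0) + (0,1)
step 1: (134, 7)  from 7·(19,1) + (1,0)
…
step 4: (440, 23)  from 1·(287,15) + (153,8)
…
step 6: (14444, 755)  from 12·(1167,61) + (440,23)
…
step 10: (119053, 6223)  from 1·(74554,3897) + (44499,2326)
step 11: (907925, 47458)  from 7·(119053,6223) + (74554,3897)
fundamental: x₁=907925, y₁=47458  (since 824327805625 − 366·2252261764 = 1)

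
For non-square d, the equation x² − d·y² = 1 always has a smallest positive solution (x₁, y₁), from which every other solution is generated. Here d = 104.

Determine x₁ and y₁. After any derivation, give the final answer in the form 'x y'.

51 5

[10; 5,20] for √104; ℓ=2 ⇒ convergent index 1
k=0  a_k=10  p_k/q_k = 10/1
k=1  a_k=5  p_k/q_k = 51/5
(x₁, y₁) = (51, 5);  51² − 104·5² = 1 ✓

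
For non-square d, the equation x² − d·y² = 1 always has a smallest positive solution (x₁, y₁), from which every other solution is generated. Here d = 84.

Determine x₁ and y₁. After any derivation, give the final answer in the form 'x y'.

√84 = [9; 6,18, …], period ℓ=2 (even) → k=1
step 0: (9, 1)  from 9·(1,0) + (0,1)
step 1: (55, 6)  from 6·(9,1) + (1,0)
→ (55, 6).  Check: 55²=3025, 84·6²=3024, difference 1.

55 6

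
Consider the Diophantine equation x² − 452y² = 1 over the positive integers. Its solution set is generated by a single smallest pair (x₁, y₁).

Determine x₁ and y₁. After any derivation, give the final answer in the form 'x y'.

d=452: √d = [21; 3,1,5,3,10,3,5,1,3,42] (ℓ=10, even), read p_9/q_9
k=0  a_k=21  p_k/q_k = 21/1
…
k=2  a_k=1  p_k/q_k = 85/4
…
k=5  a_k=10  p_k/q_k = 16009/753
…
k=7  a_k=5  p_k/q_k = 263904/12413
k=8  a_k=1  p_k/q_k = 313483/14745
k=9  a_k=3  p_k/q_k = 1204353/56648
fundamental: x₁=1204353, y₁=56648  (since 1450466148609 − 452·3208995904 = 1)

1204353 56648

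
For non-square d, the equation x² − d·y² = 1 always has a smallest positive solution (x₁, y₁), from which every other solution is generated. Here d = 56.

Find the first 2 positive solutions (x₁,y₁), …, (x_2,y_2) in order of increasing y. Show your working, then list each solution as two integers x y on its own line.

15 2
449 60

d=56: √d = [7; 2,14] (ℓ=2, even), read p_1/q_1
step 0: (7, 1)  from 7·(1,0) + (0,1)
step 1: (15, 2)  from 2·(7,1) + (1,0)
→ (15, 2).  Check: 15²=225, 56·2²=224, difference 1.
k=2:  x_2 = 15·15+56·2·2 = 449,  y_2 = 15·2+2·15 = 60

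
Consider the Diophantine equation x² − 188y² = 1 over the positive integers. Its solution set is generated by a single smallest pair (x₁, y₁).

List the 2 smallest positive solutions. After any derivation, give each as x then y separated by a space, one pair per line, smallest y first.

4607 336
42448897 3095904

√188 → a₀=13, period (1,2,2,6,2,2,1,26); ℓ=8 even so k=7
i=0: a=13 ⇒ p=13, q=1
…
i=3: a=2 ⇒ p=96, q=7
…
i=6: a=2 ⇒ p=3277, q=239
i=7: a=1 ⇒ p=4607, q=336
fundamental: x₁=4607, y₁=336  (since 21224449 − 188·112896 = 1)
k=2:  x_2 = 4607·4607+188·336·336 = 42448897,  y_2 = 4607·336+336·4607 = 3095904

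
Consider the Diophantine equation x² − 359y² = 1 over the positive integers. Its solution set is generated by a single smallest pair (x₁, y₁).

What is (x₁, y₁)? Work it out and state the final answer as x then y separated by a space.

360 19

√359 = [18; 1,17,1,36, …], period ℓ=4 (even) → k=3
i=0: a=18 ⇒ p=18, q=1
…
i=2: a=17 ⇒ p=341, q=18
i=3: a=1 ⇒ p=360, q=19
→ (360, 19).  Check: 360²=129600, 359·19²=129599, difference 1.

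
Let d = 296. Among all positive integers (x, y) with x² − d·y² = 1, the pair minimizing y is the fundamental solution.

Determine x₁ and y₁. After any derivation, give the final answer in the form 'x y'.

√296 → a₀=17, period (4,1,7,1,4,34); ℓ=6 even so k=5
i=0: a=17 ⇒ p=17, q=1
i=1: a=4 ⇒ p=69, q=4
i=2: a=1 ⇒ p=86, q=5
i=3: a=7 ⇒ p=671, q=39
i=4: a=1 ⇒ p=757, q=44
i=5: a=4 ⇒ p=3699, q=215
fundamental: x₁=3699, y₁=215  (since 13682601 − 296·46225 = 1)

3699 215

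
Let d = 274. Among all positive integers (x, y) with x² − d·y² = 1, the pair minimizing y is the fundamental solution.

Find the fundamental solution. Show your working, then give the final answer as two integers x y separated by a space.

√274 = [16; 1,1,4,4,1,1,32, …], period ℓ=7 (odd) → k=13
k=0  a_k=16  p_k/q_k = 16/1
…
k=2  a_k=1  p_k/q_k = 33/2
k=3  a_k=4  p_k/q_k = 149/9
k=4  a_k=4  p_k/q_k = 629/38
k=5  a_k=1  p_k/q_k = 778/47
…
k=7  a_k=32  p_k/q_k = 45802/2767
k=8  a_k=1  p_k/q_k = 47209/2852
k=9  a_k=1  p_k/q_k = 93011/5619
k=10  a_k=4  p_k/q_k = 419253/25328
k=11  a_k=4  p_k/q_k = 1770023/106931
k=12  a_k=1  p_k/q_k = 2189276/132259
k=13  a_k=1  p_k/q_k = 3959299/239190
fundamental: x₁=3959299, y₁=239190  (since 15676048571401 − 274·57211856100 = 1)

3959299 239190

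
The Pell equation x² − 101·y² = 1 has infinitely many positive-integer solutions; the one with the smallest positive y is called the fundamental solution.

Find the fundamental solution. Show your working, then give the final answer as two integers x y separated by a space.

201 20

[10; 20] for √101; ℓ=1 ⇒ convergent index 1
a_0=10:  p_0=10·1+0=10,  q_0=10·0+1=1
a_1=20:  p_1=20·10+1=201,  q_1=20·1+0=20
fundamental: x₁=201, y₁=20  (since 40401 − 101·400 = 1)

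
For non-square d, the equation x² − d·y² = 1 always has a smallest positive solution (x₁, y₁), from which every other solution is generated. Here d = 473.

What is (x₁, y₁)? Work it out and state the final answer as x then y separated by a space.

√473 = [21; 1,2,1,42, …], period ℓ=4 (even) → k=3
i=0: a=21 ⇒ p=21, q=1
i=1: a=1 ⇒ p=22, q=1
i=2: a=2 ⇒ p=65, q=3
i=3: a=1 ⇒ p=87, q=4
→ (87, 4).  Check: 87²=7569, 473·4²=7568, difference 1.

87 4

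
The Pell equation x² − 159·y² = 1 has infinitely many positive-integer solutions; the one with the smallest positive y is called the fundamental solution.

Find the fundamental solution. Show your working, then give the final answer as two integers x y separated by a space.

1324 105

√159 = [12; 1,1,1,1,3,1,1,1,1,24, …], period ℓ=10 (even) → k=9
a_0=12:  p_0=12·1+0=12,  q_0=12·0+1=1
…
a_3=1:  p_3=1·25+13=38,  q_3=1·2+1=3
…
a_7=1:  p_7=1·290+227=517,  q_7=1·23+18=41
a_8=1:  p_8=1·517+290=807,  q_8=1·41+23=64
a_9=1:  p_9=1·807+517=1324,  q_9=1·64+41=105
→ (1324, 105).  Check: 1324²=1752976, 159·105²=1752975, difference 1.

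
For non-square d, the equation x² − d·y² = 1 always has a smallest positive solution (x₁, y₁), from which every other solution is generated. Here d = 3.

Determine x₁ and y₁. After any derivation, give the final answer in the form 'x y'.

2 1

d=3: √d = [1; 1,2] (ℓ=2, even), read p_1/q_1
step 0: (1, 1)  from 1·(1,0) + (0,1)
step 1: (2, 1)  from 1·(1,1) + (1,0)
→ (2, 1).  Check: 2²=4, 3·1²=3, difference 1.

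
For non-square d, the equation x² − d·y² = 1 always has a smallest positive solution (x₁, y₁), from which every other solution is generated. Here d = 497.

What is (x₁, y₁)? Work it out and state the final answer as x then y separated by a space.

1201887 53912

√497 = [22; 3,2,2,5,6,5,2,2,3,44, …], period ℓ=10 (even) → k=9
step 0: (22, 1)  from 22·(1,0) + (0,1)
step 1: (67, 3)  from 3·(22,1) + (1,0)
step 2: (156, 7)  from 2·(67,3) + (22,1)
…
step 5: (12685, 569)  from 6·(2051,92) + (379,17)
step 6: (65476, 2937)  from 5·(12685,569) + (2051,92)
…
step 8: (352750, 15823)  from 2·(143637,6443) + (65476,2937)
step 9: (1201887, 53912)  from 3·(352750,15823) + (143637,6443)
→ (1201887, 53912).  Check: 1201887²=1444532360769, 497·53912²=1444532360768, difference 1.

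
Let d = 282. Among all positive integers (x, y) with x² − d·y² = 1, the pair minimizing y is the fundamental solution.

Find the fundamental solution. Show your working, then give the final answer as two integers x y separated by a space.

2351 140

√282 → a₀=16, period (1,3,1,4,1,3,1,32); ℓ=8 even so k=7
i=0: a=16 ⇒ p=16, q=1
…
i=4: a=4 ⇒ p=403, q=24
i=5: a=1 ⇒ p=487, q=29
i=6: a=3 ⇒ p=1864, q=111
i=7: a=1 ⇒ p=2351, q=140
(x₁, y₁) = (2351, 140);  2351² − 282·140² = 1 ✓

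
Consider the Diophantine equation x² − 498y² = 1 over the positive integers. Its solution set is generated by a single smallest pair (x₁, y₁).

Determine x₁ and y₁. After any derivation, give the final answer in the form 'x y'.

[22; 3,6,22,6,3,44] for √498; ℓ=6 ⇒ convergent index 5
k=0  a_k=22  p_k/q_k = 22/1
k=1  a_k=3  p_k/q_k = 67/3
k=2  a_k=6  p_k/q_k = 424/19
…
k=4  a_k=6  p_k/q_k = 56794/2545
k=5  a_k=3  p_k/q_k = 179777/8056
fundamental: x₁=179777, y₁=8056  (since 32319769729 − 498·64899136 = 1)

179777 8056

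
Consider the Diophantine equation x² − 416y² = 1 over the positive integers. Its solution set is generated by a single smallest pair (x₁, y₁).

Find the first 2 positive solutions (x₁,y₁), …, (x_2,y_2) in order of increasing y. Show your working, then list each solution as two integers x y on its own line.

[20; 2,1,1,9,1,1,2,40] for √416; ℓ=8 ⇒ convergent index 7
i=0: a=20 ⇒ p=20, q=1
i=1: a=2 ⇒ p=41, q=2
i=2: a=1 ⇒ p=61, q=3
i=3: a=1 ⇒ p=102, q=5
…
i=6: a=1 ⇒ p=2060, q=101
i=7: a=2 ⇒ p=5201, q=255
(x₁, y₁) = (5201, 255);  5201² − 416·255² = 1 ✓
k=2:  x_2 = 5201·5201+416·255·255 = 54100801,  y_2 = 5201·255+255·5201 = 2652510

5201 255
54100801 2652510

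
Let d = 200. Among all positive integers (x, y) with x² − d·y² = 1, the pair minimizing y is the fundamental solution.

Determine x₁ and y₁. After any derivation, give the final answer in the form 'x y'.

99 7

√200 = [14; 7,28, …], period ℓ=2 (even) → k=1
k=0  a_k=14  p_k/q_k = 14/1
k=1  a_k=7  p_k/q_k = 99/7
(x₁, y₁) = (99, 7);  99² − 200·7² = 1 ✓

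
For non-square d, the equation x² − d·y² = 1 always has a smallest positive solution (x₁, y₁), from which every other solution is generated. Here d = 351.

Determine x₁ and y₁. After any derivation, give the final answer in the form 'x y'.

√351 → a₀=18, period (1,2,1,3,2,2,2,3,1,2,1,36); ℓ=12 even so k=11
step 0: (18, 1)  from 18·(1,0) + (0,1)
…
step 3: (75, 4)  from 1·(56,3) + (19,1)
…
step 7: (3747, 200)  from 2·(1555,83) + (637,34)
…
step 9: (16543, 883)  from 1·(12796,683) + (3747,200)
step 10: (45882, 2449)  from 2·(16543,883) + (12796,683)
step 11: (62425, 3332)  from 1·(45882,2449) + (16543,883)
fundamental: x₁=62425, y₁=3332  (since 3896880625 − 351·11102224 = 1)

62425 3332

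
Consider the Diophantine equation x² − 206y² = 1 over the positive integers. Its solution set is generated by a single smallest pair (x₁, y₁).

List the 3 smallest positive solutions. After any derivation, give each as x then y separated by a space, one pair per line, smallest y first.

59535 4148
7088832449 493902360
844067279642895 58808954001052

√206 → a₀=14, period (2,1,5,14,5,1,2,28); ℓ=8 even so k=7
a_0=14:  p_0=14·1+0=14,  q_0=14·0+1=1
a_1=2:  p_1=2·14+1=29,  q_1=2·1+0=2
a_2=1:  p_2=1·29+14=43,  q_2=1·2+1=3
…
a_4=14:  p_4=14·244+43=3459,  q_4=14·17+3=241
a_5=5:  p_5=5·3459+244=17539,  q_5=5·241+17=1222
a_6=1:  p_6=1·17539+3459=20998,  q_6=1·1222+241=1463
a_7=2:  p_7=2·20998+17539=59535,  q_7=2·1463+1222=4148
(x₁, y₁) = (59535, 4148);  59535² − 206·4148² = 1 ✓
k=2:  x_2 = 59535·59535+206·4148·4148 = 7088832449,  y_2 = 59535·4148+4148·59535 = 493902360
k=3:  x_3 = 59535·7088832449+206·4148·493902360 = 844067279642895,  y_3 = 59535·493902360+4148·7088832449 = 58808954001052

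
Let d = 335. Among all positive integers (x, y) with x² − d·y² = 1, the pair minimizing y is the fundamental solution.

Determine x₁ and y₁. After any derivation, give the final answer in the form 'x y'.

[18; 3,3,3,36] for √335; ℓ=4 ⇒ convergent index 3
k=0  a_k=18  p_k/q_k = 18/1
k=1  a_k=3  p_k/q_k = 55/3
k=2  a_k=3  p_k/q_k = 183/10
k=3  a_k=3  p_k/q_k = 604/33
(x₁, y₁) = (604, 33);  604² − 335·33² = 1 ✓

604 33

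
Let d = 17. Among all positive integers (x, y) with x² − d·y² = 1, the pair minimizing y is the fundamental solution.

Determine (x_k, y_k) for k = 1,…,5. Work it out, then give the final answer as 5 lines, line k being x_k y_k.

d=17: √d = [4; 8] (ℓ=1, odd), read p_1/q_1
step 0: (4, 1)  from 4·(1,0) + (0,1)
step 1: (33, 8)  from 8·(4,1) + (1,0)
fundamental: x₁=33, y₁=8  (since 1089 − 17·64 = 1)
k=2:  x_2 = 33·33+17·8·8 = 2177,  y_2 = 33·8+8·33 = 528
k=3:  x_3 = 33·2177+17·8·528 = 143649,  y_3 = 33·528+8·2177 = 34840
k=4:  x_4 = 33·143649+17·8·34840 = 9478657,  y_4 = 33·34840+8·143649 = 2298912
k=5:  x_5 = 33·9478657+17·8·2298912 = 625447713,  y_5 = 33·2298912+8·9478657 = 151693352

33 8
2177 528
143649 34840
9478657 2298912
625447713 151693352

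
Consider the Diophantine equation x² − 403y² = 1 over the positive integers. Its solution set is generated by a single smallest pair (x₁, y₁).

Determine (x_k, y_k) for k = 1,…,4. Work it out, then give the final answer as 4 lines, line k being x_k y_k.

[20; 13,2,1,3,1,3,1,2,13,40] for √403; ℓ=10 ⇒ convergent index 9
step 0: (20, 1)  from 20·(1,0) + (0,1)
…
step 3: (803, 40)  from 1·(542,27) + (261,13)
step 4: (2951, 147)  from 3·(803,40) + (542,27)
step 5: (3754, 187)  from 1·(2951,147) + (803,40)
step 6: (14213, 708)  from 3·(3754,187) + (2951,147)
step 7: (17967, 895)  from 1·(14213,708) + (3754,187)
step 8: (50147, 2498)  from 2·(17967,895) + (14213,708)
step 9: (669878, 33369)  from 13·(50147,2498) + (17967,895)
→ (669878, 33369).  Check: 669878²=448736534884, 403·33369²=448736534883, difference 1.
(x_2, y_2) = (669878·669878 + 403·33369·33369, 669878·33369 + 33369·669878) = (897473069767, 44706317964)
(x_3, y_3) = (669878·897473069767 + 403·33369·44706317964, 669878·44706317964 + 33369·897473069767) = (1202394930058086974, 59895557730143415)
(x_4, y_4) = (669878·1202394930058086974 + 403·33369·59895557730143415, 669878·59895557730143415 + 33369·1202394930058086974) = (1610915821914004898868577, 80245432842261314788776)

669878 33369
897473069767 44706317964
1202394930058086974 59895557730143415
1610915821914004898868577 80245432842261314788776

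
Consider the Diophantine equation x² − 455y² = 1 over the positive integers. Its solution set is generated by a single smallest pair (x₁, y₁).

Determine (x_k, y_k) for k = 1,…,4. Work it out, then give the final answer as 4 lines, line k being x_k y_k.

64 3
8191 384
1048384 49149
134184961 6290688

√455 = [21; 3,42, …], period ℓ=2 (even) → k=1
k=0  a_k=21  p_k/q_k = 21/1
k=1  a_k=3  p_k/q_k = 64/3
→ (64, 3).  Check: 64²=4096, 455·3²=4095, difference 1.
(x_2, y_2) = (64·64 + 455·3·3, 64·3 + 3·64) = (8191, 384)
(x_3, y_3) = (64·8191 + 455·3·384, 64·384 + 3·8191) = (1048384, 49149)
(x_4, y_4) = (64·1048384 + 455·3·49149, 64·49149 + 3·1048384) = (134184961, 6290688)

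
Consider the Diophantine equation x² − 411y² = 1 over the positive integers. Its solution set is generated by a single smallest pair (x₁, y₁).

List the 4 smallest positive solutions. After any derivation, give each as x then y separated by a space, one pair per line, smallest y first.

49730 2453
4946145799 243975380
491943661118810 24265791292347
48928716529930696801 2413475601692857240

[20; 3,1,1,1,19,1,1,1,3,40] for √411; ℓ=10 ⇒ convergent index 9
step 0: (20, 1)  from 20·(1,0) + (0,1)
…
step 2: (81, 4)  from 1·(61,3) + (20,1)
step 3: (142, 7)  from 1·(81,4) + (61,3)
step 4: (223, 11)  from 1·(142,7) + (81,4)
step 5: (4379, 216)  from 19·(223,11) + (142,7)
step 6: (4602, 227)  from 1·(4379,216) + (223,11)
step 7: (8981, 443)  from 1·(4602,227) + (4379,216)
step 8: (13583, 670)  from 1·(8981,443) + (4602,227)
step 9: (49730, 2453)  from 3·(13583,670) + (8981,443)
(x₁, y₁) = (49730, 2453);  49730² − 411·2453² = 1 ✓
(x_2, y_2) = (49730·49730 + 411·2453·2453, 49730·2453 + 2453·49730) = (4946145799, 243975380)
(x_3, y_3) = (49730·4946145799 + 411·2453·243975380, 49730·243975380 + 2453·4946145799) = (491943661118810, 24265791292347)
(x_4, y_4) = (49730·491943661118810 + 411·2453·24265791292347, 49730·24265791292347 + 2453·491943661118810) = (48928716529930696801, 2413475601692857240)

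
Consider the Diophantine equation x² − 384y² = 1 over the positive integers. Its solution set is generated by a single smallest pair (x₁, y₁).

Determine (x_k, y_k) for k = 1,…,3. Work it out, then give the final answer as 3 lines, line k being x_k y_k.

4801 245
46099201 2352490
442644523201 22588608735

√384 = [19; 1,1,2,9,2,1,1,38, …], period ℓ=8 (even) → k=7
step 0: (19, 1)  from 19·(1,0) + (0,1)
step 1: (20, 1)  from 1·(19,1) + (1,0)
…
step 4: (921, 47)  from 9·(98,5) + (39,2)
step 5: (1940, 99)  from 2·(921,47) + (98,5)
step 6: (2861, 146)  from 1·(1940,99) + (921,47)
step 7: (4801, 245)  from 1·(2861,146) + (1940,99)
→ (4801, 245).  Check: 4801²=23049601, 384·245²=23049600, difference 1.
(x_2, y_2) = (4801·4801 + 384·245·245, 4801·245 + 245·4801) = (46099201, 2352490)
(x_3, y_3) = (4801·46099201 + 384·245·2352490, 4801·2352490 + 245·46099201) = (442644523201, 22588608735)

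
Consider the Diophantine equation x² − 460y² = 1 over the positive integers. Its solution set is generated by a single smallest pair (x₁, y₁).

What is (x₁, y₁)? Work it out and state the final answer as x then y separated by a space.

2535751 118230

√460 → a₀=21, period (2,4,3,1,2,10,2,1,3,4,2,42); ℓ=12 even so k=11
a_0=21:  p_0=21·1+0=21,  q_0=21·0+1=1
…
a_3=3:  p_3=3·193+43=622,  q_3=3·9+2=29
a_4=1:  p_4=1·622+193=815,  q_4=1·29+9=38
…
a_10=4:  p_10=4·265693+72257=1135029,  q_10=4·12388+3369=52921
a_11=2:  p_11=2·1135029+265693=2535751,  q_11=2·52921+12388=118230
(x₁, y₁) = (2535751, 118230);  2535751² − 460·118230² = 1 ✓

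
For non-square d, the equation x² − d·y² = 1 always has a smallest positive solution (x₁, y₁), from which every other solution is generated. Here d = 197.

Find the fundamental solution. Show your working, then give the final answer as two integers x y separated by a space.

[14; 28] for √197; ℓ=1 ⇒ convergent index 1
step 0: (14, 1)  from 14·(1,0) + (0,1)
step 1: (393, 28)  from 28·(14,1) + (1,0)
→ (393, 28).  Check: 393²=154449, 197·28²=154448, difference 1.

393 28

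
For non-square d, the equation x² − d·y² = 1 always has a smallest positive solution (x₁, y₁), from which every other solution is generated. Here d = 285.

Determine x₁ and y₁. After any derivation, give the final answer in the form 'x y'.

2431 144

√285 = [16; 1,7,2,7,1,32, …], period ℓ=6 (even) → k=5
a_0=16:  p_0=16·1+0=16,  q_0=16·0+1=1
a_1=1:  p_1=1·16+1=17,  q_1=1·1+0=1
…
a_3=2:  p_3=2·135+17=287,  q_3=2·8+1=17
a_4=7:  p_4=7·287+135=2144,  q_4=7·17+8=127
a_5=1:  p_5=1·2144+287=2431,  q_5=1·127+17=144
(x₁, y₁) = (2431, 144);  2431² − 285·144² = 1 ✓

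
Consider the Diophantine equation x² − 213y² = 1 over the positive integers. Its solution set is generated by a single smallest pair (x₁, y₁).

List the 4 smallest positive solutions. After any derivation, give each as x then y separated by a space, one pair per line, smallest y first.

194399 13320
75581942401 5178789360
29386108041429599 2013502945575960
11425260034216163289601 782845918228863306720

[14; 1,1,2,6,1,8,1,6,2,1,1,28] for √213; ℓ=12 ⇒ convergent index 11
a_0=14:  p_0=14·1+0=14,  q_0=14·0+1=1
…
a_3=2:  p_3=2·29+15=73,  q_3=2·2+1=5
…
a_6=8:  p_6=8·540+467=4787,  q_6=8·37+32=328
…
a_10=1:  p_10=1·78825+36749=115574,  q_10=1·5401+2518=7919
a_11=1:  p_11=1·115574+78825=194399,  q_11=1·7919+5401=13320
(x₁, y₁) = (194399, 13320);  194399² − 213·13320² = 1 ✓
k=2:  x_2 = 194399·194399+213·13320·13320 = 75581942401,  y_2 = 194399·13320+13320·194399 = 5178789360
k=3:  x_3 = 194399·75581942401+213·13320·5178789360 = 29386108041429599,  y_3 = 194399·5178789360+13320·75581942401 = 2013502945575960
k=4:  x_4 = 194399·29386108041429599+213·13320·2013502945575960 = 11425260034216163289601,  y_4 = 194399·2013502945575960+13320·29386108041429599 = 782845918228863306720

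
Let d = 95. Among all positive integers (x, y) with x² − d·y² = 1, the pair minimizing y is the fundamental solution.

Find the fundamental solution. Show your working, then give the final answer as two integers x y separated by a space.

39 4

[9; 1,2,1,18] for √95; ℓ=4 ⇒ convergent index 3
a_0=9:  p_0=9·1+0=9,  q_0=9·0+1=1
…
a_2=2:  p_2=2·10+9=29,  q_2=2·1+1=3
a_3=1:  p_3=1·29+10=39,  q_3=1·3+1=4
→ (39, 4).  Check: 39²=1521, 95·4²=1520, difference 1.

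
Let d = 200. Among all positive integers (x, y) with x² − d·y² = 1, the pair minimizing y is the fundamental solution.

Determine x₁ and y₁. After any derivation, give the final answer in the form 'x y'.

99 7

√200 = [14; 7,28, …], period ℓ=2 (even) → k=1
i=0: a=14 ⇒ p=14, q=1
i=1: a=7 ⇒ p=99, q=7
(x₁, y₁) = (99, 7);  99² − 200·7² = 1 ✓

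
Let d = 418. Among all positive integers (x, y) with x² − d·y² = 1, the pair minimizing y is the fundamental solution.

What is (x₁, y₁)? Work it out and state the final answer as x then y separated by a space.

33857 1656

[20; 2,4,20,4,2,40] for √418; ℓ=6 ⇒ convergent index 5
step 0: (20, 1)  from 20·(1,0) + (0,1)
step 1: (41, 2)  from 2·(20,1) + (1,0)
step 2: (184, 9)  from 4·(41,2) + (20,1)
step 3: (3721, 182)  from 20·(184,9) + (41,2)
step 4: (15068, 737)  from 4·(3721,182) + (184,9)
step 5: (33857, 1656)  from 2·(15068,737) + (3721,182)
→ (33857, 1656).  Check: 33857²=1146296449, 418·1656²=1146296448, difference 1.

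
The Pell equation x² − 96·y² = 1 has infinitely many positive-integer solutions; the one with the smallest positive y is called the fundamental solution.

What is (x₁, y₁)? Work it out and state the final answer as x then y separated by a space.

d=96: √d = [9; 1,3,1,18] (ℓ=4, even), read p_3/q_3
a_0=9:  p_0=9·1+0=9,  q_0=9·0+1=1
…
a_2=3:  p_2=3·10+9=39,  q_2=3·1+1=4
a_3=1:  p_3=1·39+10=49,  q_3=1·4+1=5
(x₁, y₁) = (49, 5);  49² − 96·5² = 1 ✓

49 5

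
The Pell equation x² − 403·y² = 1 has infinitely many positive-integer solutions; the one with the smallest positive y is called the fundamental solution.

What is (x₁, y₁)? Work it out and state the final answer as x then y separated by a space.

669878 33369

[20; 13,2,1,3,1,3,1,2,13,40] for √403; ℓ=10 ⇒ convergent index 9
i=0: a=20 ⇒ p=20, q=1
i=1: a=13 ⇒ p=261, q=13
…
i=3: a=1 ⇒ p=803, q=40
…
i=5: a=1 ⇒ p=3754, q=187
i=6: a=3 ⇒ p=14213, q=708
…
i=8: a=2 ⇒ p=50147, q=2498
i=9: a=13 ⇒ p=669878, q=33369
→ (669878, 33369).  Check: 669878²=448736534884, 403·33369²=448736534883, difference 1.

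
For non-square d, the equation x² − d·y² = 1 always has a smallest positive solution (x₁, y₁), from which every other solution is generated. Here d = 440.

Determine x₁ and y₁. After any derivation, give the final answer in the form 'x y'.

21 1

√440 = [20; 1,40, …], period ℓ=2 (even) → k=1
i=0: a=20 ⇒ p=20, q=1
i=1: a=1 ⇒ p=21, q=1
→ (21, 1).  Check: 21²=441, 440·1²=440, difference 1.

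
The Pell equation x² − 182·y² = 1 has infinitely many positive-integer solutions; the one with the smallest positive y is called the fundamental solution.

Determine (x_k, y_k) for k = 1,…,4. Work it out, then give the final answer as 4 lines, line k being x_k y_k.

27 2
1457 108
78651 5830
4245697 314712

√182 → a₀=13, period (2,26); ℓ=2 even so k=1
a_0=13:  p_0=13·1+0=13,  q_0=13·0+1=1
a_1=2:  p_1=2·13+1=27,  q_1=2·1+0=2
fundamental: x₁=27, y₁=2  (since 729 − 182·4 = 1)
(27+2√182)^2 = 1457 + 108√182
(27+2√182)^3 = 78651 + 5830√182
(27+2√182)^4 = 4245697 + 314712√182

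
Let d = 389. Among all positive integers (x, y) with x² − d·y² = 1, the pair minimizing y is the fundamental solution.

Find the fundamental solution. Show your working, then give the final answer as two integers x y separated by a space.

√389 = [19; 1,2,1,1,1,1,2,1,38, …], period ℓ=9 (odd) → k=17
a_0=19:  p_0=19·1+0=19,  q_0=19·0+1=1
a_1=1:  p_1=1·19+1=20,  q_1=1·1+0=1
a_2=2:  p_2=2·20+19=59,  q_2=2·1+1=3
…
a_4=1:  p_4=1·79+59=138,  q_4=1·4+3=7
a_5=1:  p_5=1·138+79=217,  q_5=1·7+4=11
a_6=1:  p_6=1·217+138=355,  q_6=1·11+7=18
…
a_11=2:  p_11=2·50925+49643=151493,  q_11=2·2582+2517=7681
…
a_14=1:  p_14=1·353911+202418=556329,  q_14=1·17944+10263=28207
a_15=1:  p_15=1·556329+353911=910240,  q_15=1·28207+17944=46151
a_16=2:  p_16=2·910240+556329=2376809,  q_16=2·46151+28207=120509
a_17=1:  p_17=1·2376809+910240=3287049,  q_17=1·120509+46151=166660
(x₁, y₁) = (3287049, 166660);  3287049² − 389·166660² = 1 ✓

3287049 166660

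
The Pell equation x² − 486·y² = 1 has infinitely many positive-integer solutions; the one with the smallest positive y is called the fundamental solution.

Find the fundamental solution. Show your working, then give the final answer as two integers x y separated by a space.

485 22

√486 → a₀=22, period (22,44); ℓ=2 even so k=1
a_0=22:  p_0=22·1+0=22,  q_0=22·0+1=1
a_1=22:  p_1=22·22+1=485,  q_1=22·1+0=22
(x₁, y₁) = (485, 22);  485² − 486·22² = 1 ✓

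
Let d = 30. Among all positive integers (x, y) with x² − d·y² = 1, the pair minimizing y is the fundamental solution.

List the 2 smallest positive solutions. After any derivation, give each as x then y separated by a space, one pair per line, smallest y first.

11 2
241 44

[5; 2,10] for √30; ℓ=2 ⇒ convergent index 1
k=0  a_k=5  p_k/q_k = 5/1
k=1  a_k=2  p_k/q_k = 11/2
(x₁, y₁) = (11, 2);  11² − 30·2² = 1 ✓
k=2:  x_2 = 11·11+30·2·2 = 241,  y_2 = 11·2+2·11 = 44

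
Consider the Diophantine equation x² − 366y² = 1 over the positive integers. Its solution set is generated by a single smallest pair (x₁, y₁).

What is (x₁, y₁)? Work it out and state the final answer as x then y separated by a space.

√366 = [19; 7,1,1,1,2,12,2,1,1,1,7,38, …], period ℓ=12 (even) → k=11
a_0=19:  p_0=19·1+0=19,  q_0=19·0+1=1
a_1=7:  p_1=7·19+1=134,  q_1=7·1+0=7
a_2=1:  p_2=1·134+19=153,  q_2=1·7+1=8
a_3=1:  p_3=1·153+134=287,  q_3=1·8+7=15
a_4=1:  p_4=1·287+153=440,  q_4=1·15+8=23
a_5=2:  p_5=2·440+287=1167,  q_5=2·23+15=61
a_6=12:  p_6=12·1167+440=14444,  q_6=12·61+23=755
a_7=2:  p_7=2·14444+1167=30055,  q_7=2·755+61=1571
…
a_9=1:  p_9=1·44499+30055=74554,  q_9=1·2326+1571=3897
a_10=1:  p_10=1·74554+44499=119053,  q_10=1·3897+2326=6223
a_11=7:  p_11=7·119053+74554=907925,  q_11=7·6223+3897=47458
(x₁, y₁) = (907925, 47458);  907925² − 366·47458² = 1 ✓

907925 47458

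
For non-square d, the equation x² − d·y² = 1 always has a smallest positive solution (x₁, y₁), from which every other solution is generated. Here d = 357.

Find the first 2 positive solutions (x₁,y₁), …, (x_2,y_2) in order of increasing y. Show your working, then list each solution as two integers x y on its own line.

3401 180
23133601 1224360

√357 = [18; 1,8,2,8,1,36, …], period ℓ=6 (even) → k=5
i=0: a=18 ⇒ p=18, q=1
i=1: a=1 ⇒ p=19, q=1
i=2: a=8 ⇒ p=170, q=9
i=3: a=2 ⇒ p=359, q=19
i=4: a=8 ⇒ p=3042, q=161
i=5: a=1 ⇒ p=3401, q=180
→ (3401, 180).  Check: 3401²=11566801, 357·180²=11566800, difference 1.
(3401+180√357)^2 = 23133601 + 1224360√357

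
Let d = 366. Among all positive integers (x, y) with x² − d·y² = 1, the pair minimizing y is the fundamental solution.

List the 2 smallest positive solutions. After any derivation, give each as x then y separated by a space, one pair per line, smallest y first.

907925 47458
1648655611249 86176609300

√366 = [19; 7,1,1,1,2,12,2,1,1,1,7,38, …], period ℓ=12 (even) → k=11
k=0  a_k=19  p_k/q_k = 19/1
k=1  a_k=7  p_k/q_k = 134/7
k=2  a_k=1  p_k/q_k = 153/8
k=3  a_k=1  p_k/q_k = 287/15
k=4  a_k=1  p_k/q_k = 440/23
…
k=7  a_k=2  p_k/q_k = 30055/1571
k=8  a_k=1  p_k/q_k = 44499/2326
k=9  a_k=1  p_k/q_k = 74554/3897
k=10  a_k=1  p_k/q_k = 119053/6223
k=11  a_k=7  p_k/q_k = 907925/47458
(x₁, y₁) = (907925, 47458);  907925² − 366·47458² = 1 ✓
(x_2, y_2) = (907925·907925 + 366·47458·47458, 907925·47458 + 47458·907925) = (1648655611249, 86176609300)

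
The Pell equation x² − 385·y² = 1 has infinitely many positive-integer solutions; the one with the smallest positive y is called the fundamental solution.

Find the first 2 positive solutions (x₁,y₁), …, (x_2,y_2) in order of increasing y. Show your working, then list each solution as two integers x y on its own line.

95831 4884
18367161121 936077208

√385 = [19; 1,1,1,1,1,…,1,1,38, …], period ℓ=16 (even) → k=15
step 0: (19, 1)  from 19·(1,0) + (0,1)
step 1: (20, 1)  from 1·(19,1) + (1,0)
…
step 4: (98, 5)  from 1·(59,3) + (39,2)
…
step 7: (726, 37)  from 1·(569,29) + (157,8)
step 8: (2021, 103)  from 2·(726,37) + (569,29)
…
step 12: (23271, 1186)  from 1·(13009,663) + (10262,523)
…
step 14: (59551, 3035)  from 1·(36280,1849) + (23271,1186)
step 15: (95831, 4884)  from 1·(59551,3035) + (36280,1849)
(x₁, y₁) = (95831, 4884);  95831² − 385·4884² = 1 ✓
(95831+4884√385)^2 = 18367161121 + 936077208√385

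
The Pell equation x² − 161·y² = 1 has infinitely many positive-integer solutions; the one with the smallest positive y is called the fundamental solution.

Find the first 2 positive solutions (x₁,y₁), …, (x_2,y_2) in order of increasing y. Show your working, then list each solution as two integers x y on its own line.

11775 928
277301249 21854400

√161 = [12; 1,2,4,1,2,1,4,2,1,24, …], period ℓ=10 (even) → k=9
step 0: (12, 1)  from 12·(1,0) + (0,1)
step 1: (13, 1)  from 1·(12,1) + (1,0)
…
step 3: (165, 13)  from 4·(38,3) + (13,1)
…
step 5: (571, 45)  from 2·(203,16) + (165,13)
step 6: (774, 61)  from 1·(571,45) + (203,16)
step 7: (3667, 289)  from 4·(774,61) + (571,45)
step 8: (8108, 639)  from 2·(3667,289) + (774,61)
step 9: (11775, 928)  from 1·(8108,639) + (3667,289)
(x₁, y₁) = (11775, 928);  11775² − 161·928² = 1 ✓
n=2: (11775,928)∘(11775,928) = (11775·11775+161·928·928, 11775·928+928·11775) = (277301249,21854400)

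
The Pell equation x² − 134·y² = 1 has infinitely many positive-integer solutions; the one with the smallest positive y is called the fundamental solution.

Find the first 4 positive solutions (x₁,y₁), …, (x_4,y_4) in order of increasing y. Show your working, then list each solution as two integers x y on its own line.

√134 = [11; 1,1,2,1,3,…,1,1,22, …], period ℓ=14 (even) → k=13
a_0=11:  p_0=11·1+0=11,  q_0=11·0+1=1
a_1=1:  p_1=1·11+1=12,  q_1=1·1+0=1
a_2=1:  p_2=1·12+11=23,  q_2=1·1+1=2
…
a_4=1:  p_4=1·58+23=81,  q_4=1·5+2=7
…
a_7=10:  p_7=10·382+301=4121,  q_7=10·33+26=356
…
a_9=3:  p_9=3·4503+4121=17630,  q_9=3·389+356=1523
a_10=1:  p_10=1·17630+4503=22133,  q_10=1·1523+389=1912
a_11=2:  p_11=2·22133+17630=61896,  q_11=2·1912+1523=5347
a_12=1:  p_12=1·61896+22133=84029,  q_12=1·5347+1912=7259
a_13=1:  p_13=1·84029+61896=145925,  q_13=1·7259+5347=12606
(x₁, y₁) = (145925, 12606);  145925² − 134·12606² = 1 ✓
(145925+12606√134)^2 = 42588211249 + 3679061100√134
(145925+12606√134)^3 = 12429369452874725 + 1073733982022394√134
(145925+12606√134)^4 = 3627511474778900280001 + 313369262649556627800√134

145925 12606
42588211249 3679061100
12429369452874725 1073733982022394
3627511474778900280001 313369262649556627800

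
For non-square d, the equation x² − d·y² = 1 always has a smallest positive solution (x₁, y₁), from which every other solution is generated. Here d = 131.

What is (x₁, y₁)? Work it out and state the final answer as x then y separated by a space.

√131 → a₀=11, period (2,4,11,4,2,22); ℓ=6 even so k=5
step 0: (11, 1)  from 11·(1,0) + (0,1)
step 1: (23, 2)  from 2·(11,1) + (1,0)
…
step 4: (4727, 413)  from 4·(1156,101) + (103,9)
step 5: (10610, 927)  from 2·(4727,413) + (1156,101)
→ (10610, 927).  Check: 10610²=112572100, 131·927²=112572099, difference 1.

10610 927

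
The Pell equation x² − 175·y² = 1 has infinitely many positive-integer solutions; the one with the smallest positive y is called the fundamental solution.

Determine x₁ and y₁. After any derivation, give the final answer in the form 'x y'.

2024 153

d=175: √d = [13; 4,2,1,2,4,26] (ℓ=6, even), read p_5/q_5
a_0=13:  p_0=13·1+0=13,  q_0=13·0+1=1
a_1=4:  p_1=4·13+1=53,  q_1=4·1+0=4
a_2=2:  p_2=2·53+13=119,  q_2=2·4+1=9
a_3=1:  p_3=1·119+53=172,  q_3=1·9+4=13
a_4=2:  p_4=2·172+119=463,  q_4=2·13+9=35
a_5=4:  p_5=4·463+172=2024,  q_5=4·35+13=153
fundamental: x₁=2024, y₁=153  (since 4096576 − 175·23409 = 1)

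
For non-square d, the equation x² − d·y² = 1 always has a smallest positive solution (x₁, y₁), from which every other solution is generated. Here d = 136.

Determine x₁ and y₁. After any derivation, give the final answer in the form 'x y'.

d=136: √d = [11; 1,1,1,22] (ℓ=4, even), read p_3/q_3
step 0: (11, 1)  from 11·(1,0) + (0,1)
…
step 2: (23, 2)  from 1·(12,1) + (11,1)
step 3: (35, 3)  from 1·(23,2) + (12,1)
→ (35, 3).  Check: 35²=1225, 136·3²=1224, difference 1.

35 3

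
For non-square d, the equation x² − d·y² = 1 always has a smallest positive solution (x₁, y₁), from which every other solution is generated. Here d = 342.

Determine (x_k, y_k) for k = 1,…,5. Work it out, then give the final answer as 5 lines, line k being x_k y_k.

[18; 2,36] for √342; ℓ=2 ⇒ convergent index 1
k=0  a_k=18  p_k/q_k = 18/1
k=1  a_k=2  p_k/q_k = 37/2
fundamental: x₁=37, y₁=2  (since 1369 − 342·4 = 1)
(x_2, y_2) = (37·37 + 342·2·2, 37·2 + 2·37) = (2737, 148)
(x_3, y_3) = (37·2737 + 342·2·148, 37·148 + 2·2737) = (202501, 10950)
(x_4, y_4) = (37·202501 + 342·2·10950, 37·10950 + 2·202501) = (14982337, 810152)
(x_5, y_5) = (37·14982337 + 342·2·810152, 37·810152 + 2·14982337) = (1108490437, 59940298)

37 2
2737 148
202501 10950
14982337 810152
1108490437 59940298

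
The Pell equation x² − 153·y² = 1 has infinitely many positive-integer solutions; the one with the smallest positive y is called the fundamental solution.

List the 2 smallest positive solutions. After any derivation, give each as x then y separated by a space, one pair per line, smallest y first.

[12; 2,1,2,2,2,1,2,24] for √153; ℓ=8 ⇒ convergent index 7
step 0: (12, 1)  from 12·(1,0) + (0,1)
…
step 3: (99, 8)  from 2·(37,3) + (25,2)
step 4: (235, 19)  from 2·(99,8) + (37,3)
step 5: (569, 46)  from 2·(235,19) + (99,8)
step 6: (804, 65)  from 1·(569,46) + (235,19)
step 7: (2177, 176)  from 2·(804,65) + (569,46)
→ (2177, 176).  Check: 2177²=4739329, 153·176²=4739328, difference 1.
n=2: (2177,176)∘(2177,176) = (2177·2177+153·176·176, 2177·176+176·2177) = (9478657,766304)

2177 176
9478657 766304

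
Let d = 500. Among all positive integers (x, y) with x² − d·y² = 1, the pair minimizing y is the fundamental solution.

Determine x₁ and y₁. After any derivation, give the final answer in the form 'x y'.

[22; 2,1,3,2,1,…,1,2,44] for √500; ℓ=14 ⇒ convergent index 13
a_0=22:  p_0=22·1+0=22,  q_0=22·0+1=1
…
a_4=2:  p_4=2·246+67=559,  q_4=2·11+3=25
…
a_8=1:  p_8=1·14445+1364=15809,  q_8=1·646+61=707
…
a_12=1:  p_12=1·259205+76317=335522,  q_12=1·11592+3413=15005
a_13=2:  p_13=2·335522+259205=930249,  q_13=2·15005+11592=41602
fundamental: x₁=930249, y₁=41602  (since 865363202001 − 500·1730726404 = 1)

930249 41602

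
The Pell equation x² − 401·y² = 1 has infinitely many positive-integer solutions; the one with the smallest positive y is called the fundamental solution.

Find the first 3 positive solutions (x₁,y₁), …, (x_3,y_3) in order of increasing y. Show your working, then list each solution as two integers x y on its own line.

801 40
1283201 64080
2055687201 102656120

d=401: √d = [20; 40] (ℓ=1, odd), read p_1/q_1
step 0: (20, 1)  from 20·(1,0) + (0,1)
step 1: (801, 40)  from 40·(20,1) + (1,0)
→ (801, 40).  Check: 801²=641601, 401·40²=641600, difference 1.
n=2: (801,40)∘(801,40) = (801·801+401·40·40, 801·40+40·801) = (1283201,64080)
n=3: (1283201,64080)∘(801,40) = (801·1283201+401·40·64080, 801·64080+40·1283201) = (2055687201,102656120)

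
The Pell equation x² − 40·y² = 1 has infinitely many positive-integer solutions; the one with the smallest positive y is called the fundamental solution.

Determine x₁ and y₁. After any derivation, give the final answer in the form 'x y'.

19 3

d=40: √d = [6; 3,12] (ℓ=2, even), read p_1/q_1
k=0  a_k=6  p_k/q_k = 6/1
k=1  a_k=3  p_k/q_k = 19/3
fundamental: x₁=19, y₁=3  (since 361 − 40·9 = 1)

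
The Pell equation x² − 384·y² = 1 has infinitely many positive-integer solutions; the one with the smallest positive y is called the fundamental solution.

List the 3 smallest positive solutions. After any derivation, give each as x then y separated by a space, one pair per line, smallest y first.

4801 245
46099201 2352490
442644523201 22588608735

[19; 1,1,2,9,2,1,1,38] for √384; ℓ=8 ⇒ convergent index 7
i=0: a=19 ⇒ p=19, q=1
i=1: a=1 ⇒ p=20, q=1
…
i=4: a=9 ⇒ p=921, q=47
i=5: a=2 ⇒ p=1940, q=99
i=6: a=1 ⇒ p=2861, q=146
i=7: a=1 ⇒ p=4801, q=245
(x₁, y₁) = (4801, 245);  4801² − 384·245² = 1 ✓
n=2: (4801,245)∘(4801,245) = (4801·4801+384·245·245, 4801·245+245·4801) = (46099201,2352490)
n=3: (46099201,2352490)∘(4801,245) = (4801·46099201+384·245·2352490, 4801·2352490+245·46099201) = (442644523201,22588608735)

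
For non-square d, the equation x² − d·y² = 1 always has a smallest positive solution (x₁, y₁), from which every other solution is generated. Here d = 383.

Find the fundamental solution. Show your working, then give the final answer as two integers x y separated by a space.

18768 959

[19; 1,1,3,19,3,1,1,38] for √383; ℓ=8 ⇒ convergent index 7
i=0: a=19 ⇒ p=19, q=1
i=1: a=1 ⇒ p=20, q=1
i=2: a=1 ⇒ p=39, q=2
i=3: a=3 ⇒ p=137, q=7
i=4: a=19 ⇒ p=2642, q=135
i=5: a=3 ⇒ p=8063, q=412
i=6: a=1 ⇒ p=10705, q=547
i=7: a=1 ⇒ p=18768, q=959
fundamental: x₁=18768, y₁=959  (since 352237824 − 383·919681 = 1)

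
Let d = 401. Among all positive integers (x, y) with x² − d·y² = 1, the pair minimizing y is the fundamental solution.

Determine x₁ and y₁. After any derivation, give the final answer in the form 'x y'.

√401 → a₀=20, period (40); ℓ=1 odd so k=1
step 0: (20, 1)  from 20·(1,0) + (0,1)
step 1: (801, 40)  from 40·(20,1) + (1,0)
fundamental: x₁=801, y₁=40  (since 641601 − 401·1600 = 1)

801 40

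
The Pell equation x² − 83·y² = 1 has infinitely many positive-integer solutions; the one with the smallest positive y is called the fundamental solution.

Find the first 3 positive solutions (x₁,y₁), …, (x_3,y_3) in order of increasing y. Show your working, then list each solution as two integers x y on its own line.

d=83: √d = [9; 9,18] (ℓ=2, even), read p_1/q_1
i=0: a=9 ⇒ p=9, q=1
i=1: a=9 ⇒ p=82, q=9
fundamental: x₁=82, y₁=9  (since 6724 − 83·81 = 1)
k=2:  x_2 = 82·82+83·9·9 = 13447,  y_2 = 82·9+9·82 = 1476
k=3:  x_3 = 82·13447+83·9·1476 = 2205226,  y_3 = 82·1476+9·13447 = 242055

82 9
13447 1476
2205226 242055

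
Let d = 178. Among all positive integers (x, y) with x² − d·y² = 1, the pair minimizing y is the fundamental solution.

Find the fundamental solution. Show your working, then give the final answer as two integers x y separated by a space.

√178 = [13; 2,1,12,1,2,26, …], period ℓ=6 (even) → k=5
i=0: a=13 ⇒ p=13, q=1
i=1: a=2 ⇒ p=27, q=2
i=2: a=1 ⇒ p=40, q=3
i=3: a=12 ⇒ p=507, q=38
i=4: a=1 ⇒ p=547, q=41
i=5: a=2 ⇒ p=1601, q=120
(x₁, y₁) = (1601, 120);  1601² − 178·120² = 1 ✓

1601 120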